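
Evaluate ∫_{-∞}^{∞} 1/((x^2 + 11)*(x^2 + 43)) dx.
Let f(z) = 1/((z^2 + 11)*(z^2 + 43)). The denominator has no real zeros and deg Q - deg P = 4 ≥ 2, so the integral of f over the upper semicircle |z| = R tends to 0 as R → ∞. Closing the contour in the upper half-plane,
  ∫_{-∞}^{∞} f(x) dx = 2πi · Σ Res(f, z_k)  over the poles with Im z_k > 0.

Zeros of the denominator: z^2 + 11 = 0 gives z = ±sqrt(11)*I; z^2 + 43 = 0 gives z = ±sqrt(43)*I.
Upper half-plane: z = sqrt(11)*I, z = sqrt(43)*I (simple).

Each pole is a simple zero of Q(z) = z^4 + 54*z^2 + 473, so Res(f, z₀) = P(z₀)/Q'(z₀) with P(z) = 1, Q'(z) = 4*z^3 + 108*z:
  Res(f, sqrt(11)*I) = (1)/(64*sqrt(11)*I) = -sqrt(11)*I/704
  Res(f, sqrt(43)*I) = (1)/(-64*sqrt(43)*I) = sqrt(43)*I/2752

Sum of residues: I*(-sqrt(11)/704 + sqrt(43)/2752)
∫_{-∞}^{∞} f(x) dx = 2πi · (I*(-sqrt(11)/704 + sqrt(43)/2752)) = pi*(-11*sqrt(43) + 43*sqrt(11))/15136

Final answer: pi*(-11*sqrt(43) + 43*sqrt(11))/15136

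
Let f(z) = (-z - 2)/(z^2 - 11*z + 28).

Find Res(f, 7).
Write f(z) = P(z)/Q(z) with P(z) = -z - 2 and Q(z) = z^2 - 11*z + 28.
The denominator factors as Q(z) = (z - 4)*(z - 7), so z = 7 is a simple zero of Q and P is analytic there; z = 7 is therefore a simple pole and
  Res(f, z₀) = P(z₀)/Q'(z₀).

Q'(z) = 2*z - 11, so Q'(7) = 3.
P(7) = -9.

Res(f, 7) = (-9)/(3) = -3

Final answer: -3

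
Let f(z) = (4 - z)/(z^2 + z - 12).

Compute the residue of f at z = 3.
Write f(z) = P(z)/Q(z) with P(z) = 4 - z and Q(z) = z^2 + z - 12.
The denominator factors as Q(z) = (z + 4)*(z - 3), so z = 3 is a simple zero of Q and P is analytic there; z = 3 is therefore a simple pole and
  Res(f, z₀) = P(z₀)/Q'(z₀).

Q'(z) = 2*z + 1, so Q'(3) = 7.
P(3) = 1.

Res(f, 3) = (1)/(7) = 1/7

Final answer: 1/7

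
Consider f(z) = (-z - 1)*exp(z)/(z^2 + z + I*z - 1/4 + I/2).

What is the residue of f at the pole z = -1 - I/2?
-I*exp(-1 - I/2)/2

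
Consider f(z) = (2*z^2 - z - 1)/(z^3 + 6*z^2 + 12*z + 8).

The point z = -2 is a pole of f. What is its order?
3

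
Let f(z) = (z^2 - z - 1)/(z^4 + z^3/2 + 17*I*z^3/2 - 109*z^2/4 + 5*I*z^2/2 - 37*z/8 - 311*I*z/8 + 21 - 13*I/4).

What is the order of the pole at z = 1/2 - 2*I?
2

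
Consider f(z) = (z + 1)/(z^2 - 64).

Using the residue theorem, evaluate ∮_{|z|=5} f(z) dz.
By the residue theorem, ∮_C f(z) dz = 2πi · (sum of the residues of f at the poles inside |z| = 5).

The denominator factors as (z + 8)*(z - 8), so the singularities of f are simple poles at z = -8, z = 8.
  |-8|² = 64 > 25 = 5², so this pole is outside the contour.
  |8|² = 64 > 25 = 5², so this pole is outside the contour.

No pole lies inside the contour, so f is analytic on and inside C and the integral is 0 (Cauchy's theorem).

Final answer: 0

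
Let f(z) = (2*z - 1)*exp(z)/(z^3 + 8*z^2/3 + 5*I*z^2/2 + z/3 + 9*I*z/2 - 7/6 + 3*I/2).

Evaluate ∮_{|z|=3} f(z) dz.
By the residue theorem, ∮_C f(z) dz = 2πi · (sum of the residues of f at the poles inside |z| = 3).

The denominator factors as (z + 2/3 + I)*(z + 1 + I/2)*(z + 1 + I), so the singularities of f are simple poles at z = -2/3 - I, z = -1 - I/2, z = -1 - I.
  |-2/3 - I|² = 13/9 < 9 = 3², so this pole is inside the contour.
  |-1 - I/2|² = 5/4 < 9 = 3², so this pole is inside the contour.
  |-1 - I|² = 2 < 9 = 3², so this pole is inside the contour.

With P(z) = (2*z - 1)*exp(z) and Q(z) = z^3 + 8*z^2/3 + 5*I*z^2/2 + z/3 + 9*I*z/2 - 7/6 + 3*I/2, each pole is simple, so Res(f, z₀) = P(z₀)/Q'(z₀) with Q'(z) = 3*z^2 + 16*z/3 + 5*I*z + 1/3 + 9*I/2.
  Res(f, -2/3 - I) = P(-2/3 - I)/Q'(-2/3 - I) = ((-7/3 - 2*I)*exp(-2/3 - I))/(1/9 - I/6) = (24/13 - 198*I/13)*exp(-2/3 - I)
  Res(f, -1 - I/2) = P(-1 - I/2)/Q'(-1 - I/2) = ((-3 - I)*exp(-1 - I/2))/(-1/4 - I/6) = (132/13 - 36*I/13)*exp(-1 - I/2)
  Res(f, -1 - I) = P(-1 - I)/Q'(-1 - I) = ((-3 - 2*I)*exp(-1 - I))/(I/6) = (-12 + 18*I)*exp(-1 - I)

Sum of residues inside C: (24/13 - 198*I/13)*exp(-2/3 - I) + (132/13 - 36*I/13)*exp(-1 - I/2) + (-12 + 18*I)*exp(-1 - I)
∮_C f(z) dz = 2πi · ((24/13 - 198*I/13)*exp(-2/3 - I) + (132/13 - 36*I/13)*exp(-1 - I/2) + (-12 + 18*I)*exp(-1 - I)) = pi*(396/13 + 48*I/13)*exp(-2/3 - I) + pi*(72/13 + 264*I/13)*exp(-1 - I/2) + pi*(-36 - 24*I)*exp(-1 - I)

Final answer: pi*(396/13 + 48*I/13)*exp(-2/3 - I) + pi*(72/13 + 264*I/13)*exp(-1 - I/2) + pi*(-36 - 24*I)*exp(-1 - I)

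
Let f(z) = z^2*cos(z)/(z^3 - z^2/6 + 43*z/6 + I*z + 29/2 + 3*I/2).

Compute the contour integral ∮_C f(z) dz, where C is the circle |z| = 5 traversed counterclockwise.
By the residue theorem, ∮_C f(z) dz = 2πi · (sum of the residues of f at the poles inside |z| = 5).

The denominator factors as (z + 3/2)*(z - 2/3 - 3*I)*(z - 1 + 3*I), so the singularities of f are simple poles at z = -3/2, z = 2/3 + 3*I, z = 1 - 3*I.
  |-3/2|² = 9/4 < 25 = 5², so this pole is inside the contour.
  |2/3 + 3*I|² = 85/9 < 25 = 5², so this pole is inside the contour.
  |1 - 3*I|² = 10 < 25 = 5², so this pole is inside the contour.

With P(z) = z^2*cos(z) and Q(z) = z^3 - z^2/6 + 43*z/6 + I*z + 29/2 + 3*I/2, each pole is simple, so Res(f, z₀) = P(z₀)/Q'(z₀) with Q'(z) = 3*z^2 - z/3 + 43/6 + I.
  Res(f, -3/2) = P(-3/2)/Q'(-3/2) = (9*cos(3/2)/4)/(173/12 + I) = (4671/30073 - 324*I/30073)*cos(3/2)
  Res(f, 2/3 + 3*I) = P(2/3 + 3*I)/Q'(2/3 + 3*I) = ((-77/9 + 4*I)*cos(2/3 + 3*I))/(-337/18 + 12*I) = (2698/6409 + 360*I/6409)*cos(2/3 + 3*I)
  Res(f, 1 - 3*I) = P(1 - 3*I)/Q'(1 - 3*I) = ((-8 - 6*I)*cos(1 - 3*I))/(-103/6 - 16*I) = (336/793 - 36*I/793)*cos(1 - 3*I)

Sum of residues inside C: (2698/6409 + 360*I/6409)*cos(2/3 + 3*I) + (4671/30073 - 324*I/30073)*cos(3/2) + (336/793 - 36*I/793)*cos(1 - 3*I)
∮_C f(z) dz = 2πi · ((2698/6409 + 360*I/6409)*cos(2/3 + 3*I) + (4671/30073 - 324*I/30073)*cos(3/2) + (336/793 - 36*I/793)*cos(1 - 3*I)) = pi*(648/30073 + 9342*I/30073)*cos(3/2) + pi*(72/793 + 672*I/793)*cos(1 - 3*I) + pi*(-720/6409 + 5396*I/6409)*cos(2/3 + 3*I)

Final answer: pi*(648/30073 + 9342*I/30073)*cos(3/2) + pi*(72/793 + 672*I/793)*cos(1 - 3*I) + pi*(-720/6409 + 5396*I/6409)*cos(2/3 + 3*I)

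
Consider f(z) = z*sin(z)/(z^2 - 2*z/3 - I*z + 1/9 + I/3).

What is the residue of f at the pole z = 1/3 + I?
(1 - I/3)*sin(1/3 + I)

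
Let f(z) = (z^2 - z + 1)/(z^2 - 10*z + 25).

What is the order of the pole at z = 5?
Factor the denominator:
  z^2 - 10*z + 25 = (z - 5)^2

The numerator P(z) = z^2 - z + 1 has P(5) = 21 ≠ 0, so no factor of (z - 5) cancels.
Near z = 5 we can therefore write f(z) = g(z)/(z - 5)^2 with g analytic at 5 and g(5) ≠ 0 (g is just the numerator).

Hence z = 5 is a pole of order 2.

Final answer: 2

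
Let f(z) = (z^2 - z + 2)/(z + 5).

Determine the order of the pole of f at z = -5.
Factor the denominator:
  z + 5 = (z + 5)

The numerator P(z) = z^2 - z + 2 has P(-5) = 32 ≠ 0, so no factor of (z + 5) cancels.
Near z = -5 we can therefore write f(z) = g(z)/(z + 5) with g analytic at -5 and g(-5) ≠ 0 (g is just the numerator).

Hence z = -5 is a pole of order 1.

Final answer: 1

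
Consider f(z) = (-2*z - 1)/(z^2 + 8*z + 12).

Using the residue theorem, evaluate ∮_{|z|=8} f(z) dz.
By the residue theorem, ∮_C f(z) dz = 2πi · (sum of the residues of f at the poles inside |z| = 8).

The denominator factors as (z + 6)*(z + 2), so the singularities of f are simple poles at z = -6, z = -2.
  |-6|² = 36 < 64 = 8², so this pole is inside the contour.
  |-2|² = 4 < 64 = 8², so this pole is inside the contour.

With P(z) = -2*z - 1 and Q(z) = z^2 + 8*z + 12, each pole is simple, so Res(f, z₀) = P(z₀)/Q'(z₀) with Q'(z) = 2*z + 8.
  Res(f, -6) = P(-6)/Q'(-6) = (11)/(-4) = -11/4
  Res(f, -2) = P(-2)/Q'(-2) = (3)/(4) = 3/4

Sum of residues inside C: -2
∮_C f(z) dz = 2πi · (-2) = -4*I*pi

Final answer: -4*I*pi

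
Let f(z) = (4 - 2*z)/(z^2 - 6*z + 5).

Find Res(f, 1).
Write f(z) = P(z)/Q(z) with P(z) = 4 - 2*z and Q(z) = z^2 - 6*z + 5.
The denominator factors as Q(z) = (z - 1)*(z - 5), so z = 1 is a simple zero of Q and P is analytic there; z = 1 is therefore a simple pole and
  Res(f, z₀) = P(z₀)/Q'(z₀).

Q'(z) = 2*z - 6, so Q'(1) = -4.
P(1) = 2.

Res(f, 1) = (2)/(-4) = -1/2

Final answer: -1/2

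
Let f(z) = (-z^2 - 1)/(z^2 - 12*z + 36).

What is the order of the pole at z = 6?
Factor the denominator:
  z^2 - 12*z + 36 = (z - 6)^2

The numerator P(z) = -z^2 - 1 has P(6) = -37 ≠ 0, so no factor of (z - 6) cancels.
Near z = 6 we can therefore write f(z) = g(z)/(z - 6)^2 with g analytic at 6 and g(6) ≠ 0 (g is just the numerator).

Hence z = 6 is a pole of order 2.

Final answer: 2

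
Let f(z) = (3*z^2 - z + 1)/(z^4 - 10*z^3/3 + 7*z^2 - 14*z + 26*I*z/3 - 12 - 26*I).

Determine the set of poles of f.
The singularities of f are the zeros of the denominator. Factoring,
  z^4 - 10*z^3/3 + 7*z^2 - 14*z + 26*I*z/3 - 12 - 26*I = (z - 3)*(z - 1/3 - 3*I)*(z - 1 + 2*I)*(z + 1 + I)
so the candidates are z = 3, z = 1/3 + 3*I, z = 1 - 2*I, z = -1 - I.

Check the numerator P(z) = 3*z^2 - z + 1 at each one:
  P(3) = 25 ≠ 0, so z = 3 is a (simple) pole.
  P(1/3 + 3*I) = -26 + 3*I ≠ 0, so z = 1/3 + 3*I is a (simple) pole.
  P(1 - 2*I) = -9 - 10*I ≠ 0, so z = 1 - 2*I is a (simple) pole.
  P(-1 - I) = 2 + 7*I ≠ 0, so z = -1 - I is a (simple) pole.

Poles of f: {-1 - I, 1/3 + 3*I, 1 - 2*I, 3}

Final answer: {-1 - I, 1/3 + 3*I, 1 - 2*I, 3}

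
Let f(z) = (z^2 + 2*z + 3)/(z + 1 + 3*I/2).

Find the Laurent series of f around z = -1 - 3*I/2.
Put w = z - (-1 - 3*I/2), i.e. z = w - 1 - 3*I/2. The denominator is w, so it suffices to rewrite the numerator in powers of w.

P(z) = z^2 + 2*z + 3
P(w - 1 - 3*I/2) = -1/4 - 3*I*w + w^2

Dividing each term by w:
  f = -1/(4*w) - 3*I + w

Substituting back w = z + 1 + 3*I/2:
  f(z) = -1/(4*(z + 1 + 3*I/2)) - 3*I + (z + 1 + 3*I/2)

The series is finite because the numerator is a polynomial; the negative powers form the principal part, and the coefficient of 1/(z + 1 + 3*I/2) gives Res(f, -1 - 3*I/2) = -1/4.

Final answer: -1/(4*(z + 1 + 3*I/2)) - 3*I + (z + 1 + 3*I/2)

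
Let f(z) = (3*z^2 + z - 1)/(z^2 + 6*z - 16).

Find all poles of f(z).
The singularities of f are the zeros of the denominator. Factoring,
  z^2 + 6*z - 16 = (z + 8)*(z - 2)
so the candidates are z = -8, z = 2.

Check the numerator P(z) = 3*z^2 + z - 1 at each one:
  P(-8) = 183 ≠ 0, so z = -8 is a (simple) pole.
  P(2) = 13 ≠ 0, so z = 2 is a (simple) pole.

Poles of f: {-8, 2}

Final answer: {-8, 2}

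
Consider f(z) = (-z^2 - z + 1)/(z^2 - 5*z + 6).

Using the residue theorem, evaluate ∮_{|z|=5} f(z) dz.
By the residue theorem, ∮_C f(z) dz = 2πi · (sum of the residues of f at the poles inside |z| = 5).

The denominator factors as (z - 3)*(z - 2), so the singularities of f are simple poles at z = 3, z = 2.
  |3|² = 9 < 25 = 5², so this pole is inside the contour.
  |2|² = 4 < 25 = 5², so this pole is inside the contour.

With P(z) = -z^2 - z + 1 and Q(z) = z^2 - 5*z + 6, each pole is simple, so Res(f, z₀) = P(z₀)/Q'(z₀) with Q'(z) = 2*z - 5.
  Res(f, 3) = P(3)/Q'(3) = (-11)/(1) = -11
  Res(f, 2) = P(2)/Q'(2) = (-5)/(-1) = 5

Sum of residues inside C: -6
∮_C f(z) dz = 2πi · (-6) = -12*I*pi

Final answer: -12*I*pi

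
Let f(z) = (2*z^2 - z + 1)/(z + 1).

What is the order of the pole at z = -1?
1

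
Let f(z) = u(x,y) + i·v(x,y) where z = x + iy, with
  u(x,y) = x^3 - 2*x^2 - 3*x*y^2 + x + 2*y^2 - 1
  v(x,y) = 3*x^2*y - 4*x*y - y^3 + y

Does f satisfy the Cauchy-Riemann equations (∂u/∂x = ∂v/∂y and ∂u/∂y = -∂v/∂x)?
∂u/∂x = 3*x^2 - 4*x - 3*y^2 + 1
∂v/∂y = 3*x^2 - 4*x - 3*y^2 + 1
∂u/∂y = -6*x*y + 4*y
∂v/∂x = 6*x*y - 4*y
∂u/∂x = ∂v/∂y and ∂u/∂y = -∂v/∂x hold identically; f is analytic.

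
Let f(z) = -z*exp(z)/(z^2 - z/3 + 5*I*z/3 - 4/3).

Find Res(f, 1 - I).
Write f(z) = P(z)/Q(z) with P(z) = -z*exp(z) and Q(z) = z^2 - z/3 + 5*I*z/3 - 4/3.
The denominator factors as Q(z) = (z + 2/3 + 2*I/3)*(z - 1 + I), so z = 1 - I is a simple zero of Q and P is analytic there; z = 1 - I is therefore a simple pole and
  Res(f, z₀) = P(z₀)/Q'(z₀).

Q'(z) = 2*z - 1/3 + 5*I/3, so Q'(1 - I) = 5/3 - I/3.
P(1 - I) = (-1 + I)*exp(1 - I).

Res(f, 1 - I) = ((-1 + I)*exp(1 - I))/(5/3 - I/3) = (-9/13 + 6*I/13)*exp(1 - I)

Final answer: (-9/13 + 6*I/13)*exp(1 - I)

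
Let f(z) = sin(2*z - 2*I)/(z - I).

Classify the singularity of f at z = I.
Let u = z - I. The argument of sin is 2*z - 2*I = 2u, so
  f = sin(2u)/u = ((2u) - (2u)^3/6 + ...)/u = 2 - (4/3)*u^2 + ...
The Laurent expansion about u = 0 has no negative powers; equivalently lim_{z→I} f(z) = 2 exists and is finite.
So the singularity is removable.

Final answer: removable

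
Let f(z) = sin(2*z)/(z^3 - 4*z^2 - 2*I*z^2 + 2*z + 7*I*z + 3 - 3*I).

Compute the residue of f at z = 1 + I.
(-2/5 - I/5)*sin(2 + 2*I)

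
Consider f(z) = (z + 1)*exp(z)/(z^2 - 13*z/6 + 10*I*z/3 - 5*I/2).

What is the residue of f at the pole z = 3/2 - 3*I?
(363/281 + 150*I/281)*exp(3/2 - 3*I)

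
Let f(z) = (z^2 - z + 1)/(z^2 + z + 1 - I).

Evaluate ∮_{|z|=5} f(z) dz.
By the residue theorem, ∮_C f(z) dz = 2πi · (sum of the residues of f at the poles inside |z| = 5).

The denominator factors as (z + 1 + I)*(z - I), so the singularities of f are simple poles at z = -1 - I, z = I.
  |-1 - I|² = 2 < 25 = 5², so this pole is inside the contour.
  |I|² = 1 < 25 = 5², so this pole is inside the contour.

With P(z) = z^2 - z + 1 and Q(z) = z^2 + z + 1 - I, each pole is simple, so Res(f, z₀) = P(z₀)/Q'(z₀) with Q'(z) = 2*z + 1.
  Res(f, -1 - I) = P(-1 - I)/Q'(-1 - I) = (2 + 3*I)/(-1 - 2*I) = -8/5 + I/5
  Res(f, I) = P(I)/Q'(I) = (-I)/(1 + 2*I) = -2/5 - I/5

Sum of residues inside C: -2
∮_C f(z) dz = 2πi · (-2) = -4*I*pi

Final answer: -4*I*pi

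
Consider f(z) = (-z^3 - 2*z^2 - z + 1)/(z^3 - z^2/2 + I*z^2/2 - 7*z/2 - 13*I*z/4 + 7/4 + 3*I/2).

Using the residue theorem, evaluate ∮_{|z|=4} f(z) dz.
pi*(-1 - 5*I)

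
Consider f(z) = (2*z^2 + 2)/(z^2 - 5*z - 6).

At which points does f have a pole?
The singularities of f are the zeros of the denominator. Factoring,
  z^2 - 5*z - 6 = (z - 6)*(z + 1)
so the candidates are z = 6, z = -1.

Check the numerator P(z) = 2*z^2 + 2 at each one:
  P(6) = 74 ≠ 0, so z = 6 is a (simple) pole.
  P(-1) = 4 ≠ 0, so z = -1 is a (simple) pole.

Poles of f: {-1, 6}

Final answer: {-1, 6}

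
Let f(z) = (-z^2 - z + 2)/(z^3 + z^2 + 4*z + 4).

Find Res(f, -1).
Write f(z) = P(z)/Q(z) with P(z) = -z^2 - z + 2 and Q(z) = z^3 + z^2 + 4*z + 4.
The denominator factors as Q(z) = (z + 1)*(z - 2*I)*(z + 2*I), so z = -1 is a simple zero of Q and P is analytic there; z = -1 is therefore a simple pole and
  Res(f, z₀) = P(z₀)/Q'(z₀).

Q'(z) = 3*z^2 + 2*z + 4, so Q'(-1) = 5.
P(-1) = 2.

Res(f, -1) = (2)/(5) = 2/5

Final answer: 2/5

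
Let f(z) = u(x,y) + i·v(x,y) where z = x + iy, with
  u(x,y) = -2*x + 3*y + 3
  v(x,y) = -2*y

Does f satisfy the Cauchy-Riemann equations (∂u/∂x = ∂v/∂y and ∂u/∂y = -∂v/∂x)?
∂u/∂x = -2
∂v/∂y = -2
∂u/∂y = 3
∂v/∂x = 0
∂u/∂y ≠ -∂v/∂x; the Cauchy-Riemann equations are not satisfied, so f is not analytic.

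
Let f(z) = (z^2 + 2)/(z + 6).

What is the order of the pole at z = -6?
Factor the denominator:
  z + 6 = (z + 6)

The numerator P(z) = z^2 + 2 has P(-6) = 38 ≠ 0, so no factor of (z + 6) cancels.
Near z = -6 we can therefore write f(z) = g(z)/(z + 6) with g analytic at -6 and g(-6) ≠ 0 (g is just the numerator).

Hence z = -6 is a pole of order 1.

Final answer: 1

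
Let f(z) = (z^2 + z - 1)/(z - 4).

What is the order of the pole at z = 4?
Factor the denominator:
  z - 4 = (z - 4)

The numerator P(z) = z^2 + z - 1 has P(4) = 19 ≠ 0, so no factor of (z - 4) cancels.
Near z = 4 we can therefore write f(z) = g(z)/(z - 4) with g analytic at 4 and g(4) ≠ 0 (g is just the numerator).

Hence z = 4 is a pole of order 1.

Final answer: 1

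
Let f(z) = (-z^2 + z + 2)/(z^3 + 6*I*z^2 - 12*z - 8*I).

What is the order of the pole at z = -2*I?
3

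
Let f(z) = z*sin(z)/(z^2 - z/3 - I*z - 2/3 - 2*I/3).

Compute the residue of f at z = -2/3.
Write f(z) = P(z)/Q(z) with P(z) = z*sin(z) and Q(z) = z^2 - z/3 - I*z - 2/3 - 2*I/3.
The denominator factors as Q(z) = (z - 1 - I)*(z + 2/3), so z = -2/3 is a simple zero of Q and P is analytic there; z = -2/3 is therefore a simple pole and
  Res(f, z₀) = P(z₀)/Q'(z₀).

Q'(z) = 2*z - 1/3 - I, so Q'(-2/3) = -5/3 - I.
P(-2/3) = 2*sin(2/3)/3.

Res(f, -2/3) = (2*sin(2/3)/3)/(-5/3 - I) = (-5/17 + 3*I/17)*sin(2/3)

Final answer: (-5/17 + 3*I/17)*sin(2/3)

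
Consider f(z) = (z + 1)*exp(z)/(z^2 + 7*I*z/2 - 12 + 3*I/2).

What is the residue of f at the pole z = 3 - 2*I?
(20/29 - 8*I/29)*exp(3 - 2*I)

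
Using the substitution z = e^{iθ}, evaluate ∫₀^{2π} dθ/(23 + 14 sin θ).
Call the integral J. The integrand is 2π-periodic and we integrate over a full period, so shifting θ does not change the value (θ → θ + π/2 turns sin θ into cos θ). Hence
  J = ∫₀^{2π} dθ/(23 + 14 cos θ).
Put z = e^{iθ}: then cos θ = (z + 1/z)/2, dθ = dz/(iz), and z runs once counterclockwise around |z| = 1:
  J = ∮_{|z|=1} 1/(23 + 14*(z + 1/z)/2) · dz/(iz) = (2/i) ∮_{|z|=1} dz/(14*z^2 + 46*z + 14).
The roots of 14*z^2 + 46*z + 14 are z = (-23 ± sqrt(23^2 - 14^2))/14, with sqrt(333) = 3*sqrt(37); their product is 1, so only z₊ = -23/14 + 3*sqrt(37)/14 lies inside the unit circle (z₋ = -23/14 - 3*sqrt(37)/14 lies outside).
z₊ is a simple zero of q(z) = 14*z^2 + 46*z + 14, so Res(1/q, z₊) = 1/q'(z₊) with q'(z) = 28*z + 46; and q'(z₊) = 14*(z₊ - z₋) = 6*sqrt(37).
Therefore J = (2/i) · 2πi · 1/(6*sqrt(37)) = 2*pi/(3*sqrt(37)) = 2*sqrt(37)*pi/111

Final answer: 2*sqrt(37)*pi/111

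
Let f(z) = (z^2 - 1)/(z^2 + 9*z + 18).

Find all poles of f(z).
The singularities of f are the zeros of the denominator. Factoring,
  z^2 + 9*z + 18 = (z + 6)*(z + 3)
so the candidates are z = -6, z = -3.

Check the numerator P(z) = z^2 - 1 at each one:
  P(-6) = 35 ≠ 0, so z = -6 is a (simple) pole.
  P(-3) = 8 ≠ 0, so z = -3 is a (simple) pole.

Poles of f: {-6, -3}

Final answer: {-6, -3}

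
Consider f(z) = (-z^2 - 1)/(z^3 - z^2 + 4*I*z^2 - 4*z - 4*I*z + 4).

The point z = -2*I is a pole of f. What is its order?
Factor the denominator:
  z^3 - z^2 + 4*I*z^2 - 4*z - 4*I*z + 4 = (z + 2*I)^2*(z - 1)

The numerator P(z) = -z^2 - 1 has P(-2*I) = 3 ≠ 0, so no factor of (z + 2*I) cancels.
Near z = -2*I we can therefore write f(z) = g(z)/(z + 2*I)^2 with g analytic at -2*I and g(-2*I) ≠ 0 (g is the numerator divided by the remaining denominator factors).

Hence z = -2*I is a pole of order 2.

Final answer: 2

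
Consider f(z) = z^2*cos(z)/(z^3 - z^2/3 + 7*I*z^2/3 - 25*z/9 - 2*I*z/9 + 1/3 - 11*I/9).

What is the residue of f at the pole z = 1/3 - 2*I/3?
(1/10 + 11*I/20)*cos(1/3 - 2*I/3)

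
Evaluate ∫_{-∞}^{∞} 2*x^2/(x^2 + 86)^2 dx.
Let f(z) = 2*z^2/(z^2 + 86)^2. The denominator has no real zeros and deg Q - deg P = 2 ≥ 2, so the integral of f over the upper semicircle |z| = R tends to 0 as R → ∞. Closing the contour in the upper half-plane,
  ∫_{-∞}^{∞} f(x) dx = 2πi · Σ Res(f, z_k)  over the poles with Im z_k > 0.

Zeros of the denominator: z^2 + 86 = 0 gives z = ±sqrt(86)*I.
Upper half-plane: z = sqrt(86)*I (a pole of order 2).

Write f(z) = g(z)/(z - sqrt(86)*I)^2 with g(z) = 2*z^2/(z + sqrt(86)*I)^2. For a double pole, Res(f, z₀) = g'(z₀):
  g'(z) = 4*sqrt(86)*I*z/(z + sqrt(86)*I)^3
  Res(f, sqrt(86)*I) = g'(sqrt(86)*I) = -sqrt(86)*I/172

∫_{-∞}^{∞} f(x) dx = 2πi · (-sqrt(86)*I/172) = sqrt(86)*pi/86

Final answer: sqrt(86)*pi/86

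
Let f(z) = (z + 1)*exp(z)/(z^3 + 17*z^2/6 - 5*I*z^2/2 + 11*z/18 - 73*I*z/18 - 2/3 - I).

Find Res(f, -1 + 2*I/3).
Write f(z) = P(z)/Q(z) with P(z) = (z + 1)*exp(z) and Q(z) = z^3 + 17*z^2/6 - 5*I*z^2/2 + 11*z/18 - 73*I*z/18 - 2/3 - I.
The denominator factors as Q(z) = (z + 1/3 - I/3)*(z + 3/2 - 3*I/2)*(z + 1 - 2*I/3), so z = -1 + 2*I/3 is a simple zero of Q and P is analytic there; z = -1 + 2*I/3 is therefore a simple pole and
  Res(f, z₀) = P(z₀)/Q'(z₀).

Q'(z) = 3*z^2 + 17*z/3 - 5*I*z + 11/18 - 73*I/18, so Q'(-1 + 2*I/3) = -1/18 + 13*I/18.
P(-1 + 2*I/3) = 2*I*exp(-1 + 2*I/3)/3.

Res(f, -1 + 2*I/3) = (2*I*exp(-1 + 2*I/3)/3)/(-1/18 + 13*I/18) = (78/85 - 6*I/85)*exp(-1 + 2*I/3)

Final answer: (78/85 - 6*I/85)*exp(-1 + 2*I/3)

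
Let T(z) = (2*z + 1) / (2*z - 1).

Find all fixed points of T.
{3/4 - sqrt(17)/4, 3/4 + sqrt(17)/4}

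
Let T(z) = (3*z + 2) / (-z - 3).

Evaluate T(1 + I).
Substitute z = 1 + I:
  numerator:   3*(1 + I) + 2 = 5 + 3*I
  denominator: -(1 + I) - 3 = -4 - I
T(1 + I) = (5 + 3*I)/(-4 - I); multiplying numerator and denominator by the conjugate -4 + I gives (-23 - 7*I)/17 = -23/17 - 7*I/17

Final answer: -23/17 - 7*I/17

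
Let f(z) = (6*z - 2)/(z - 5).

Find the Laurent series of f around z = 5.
28/(z - 5) + 6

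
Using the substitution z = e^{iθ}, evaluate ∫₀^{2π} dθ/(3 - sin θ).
sqrt(2)*pi/2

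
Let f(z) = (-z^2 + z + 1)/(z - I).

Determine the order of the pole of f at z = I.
Factor the denominator:
  z - I = (z - I)

The numerator P(z) = -z^2 + z + 1 has P(I) = 2 + I ≠ 0, so no factor of (z - I) cancels.
Near z = I we can therefore write f(z) = g(z)/(z - I) with g analytic at I and g(I) ≠ 0 (g is just the numerator).

Hence z = I is a pole of order 1.

Final answer: 1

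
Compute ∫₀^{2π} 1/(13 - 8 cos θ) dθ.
Call the integral J. The integrand is 2π-periodic and we integrate over a full period, so shifting θ does not change the value (θ → θ + π flips the sign of the trig term). Hence
  J = ∫₀^{2π} dθ/(13 + 8 cos θ).
Put z = e^{iθ}: then cos θ = (z + 1/z)/2, dθ = dz/(iz), and z runs once counterclockwise around |z| = 1:
  J = ∮_{|z|=1} 1/(13 + 8*(z + 1/z)/2) · dz/(iz) = (2/i) ∮_{|z|=1} dz/(8*z^2 + 26*z + 8).
The roots of 8*z^2 + 26*z + 8 are z = (-13 ± sqrt(13^2 - 8^2))/8, with sqrt(105) = sqrt(105); their product is 1, so only z₊ = -13/8 + sqrt(105)/8 lies inside the unit circle (z₋ = -13/8 - sqrt(105)/8 lies outside).
z₊ is a simple zero of q(z) = 8*z^2 + 26*z + 8, so Res(1/q, z₊) = 1/q'(z₊) with q'(z) = 16*z + 26; and q'(z₊) = 8*(z₊ - z₋) = 2*sqrt(105).
Therefore J = (2/i) · 2πi · 1/(2*sqrt(105)) = 2*pi/(sqrt(105)) = 2*sqrt(105)*pi/105

Final answer: 2*sqrt(105)*pi/105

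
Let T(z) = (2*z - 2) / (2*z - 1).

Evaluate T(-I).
Substitute z = -I:
  numerator:   2*(-I) - 2 = -2 - 2*I
  denominator: 2*(-I) - 1 = -1 - 2*I
T(-I) = (-2 - 2*I)/(-1 - 2*I); multiplying numerator and denominator by the conjugate -1 + 2*I gives (6 - 2*I)/5 = 6/5 - 2*I/5

Final answer: 6/5 - 2*I/5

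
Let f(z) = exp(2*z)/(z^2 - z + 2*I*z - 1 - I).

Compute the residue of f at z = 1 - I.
Write f(z) = P(z)/Q(z) with P(z) = exp(2*z) and Q(z) = z^2 - z + 2*I*z - 1 - I.
The denominator factors as Q(z) = (z - 1 + I)*(z + I), so z = 1 - I is a simple zero of Q and P is analytic there; z = 1 - I is therefore a simple pole and
  Res(f, z₀) = P(z₀)/Q'(z₀).

Q'(z) = 2*z - 1 + 2*I, so Q'(1 - I) = 1.
P(1 - I) = exp(2 - 2*I).

Res(f, 1 - I) = (exp(2 - 2*I))/(1) = exp(2 - 2*I)

Final answer: exp(2 - 2*I)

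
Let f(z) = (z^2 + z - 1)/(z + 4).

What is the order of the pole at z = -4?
1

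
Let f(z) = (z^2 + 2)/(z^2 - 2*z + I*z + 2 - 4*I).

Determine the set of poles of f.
{-2*I, 2 + I}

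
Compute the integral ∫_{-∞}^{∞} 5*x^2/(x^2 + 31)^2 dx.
5*sqrt(31)*pi/62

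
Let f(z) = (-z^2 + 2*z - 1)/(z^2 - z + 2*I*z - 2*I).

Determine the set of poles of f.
The singularities of f are the zeros of the denominator. Factoring,
  z^2 - z + 2*I*z - 2*I = (z + 2*I)*(z - 1)
so the candidates are z = -2*I, z = 1.

Check the numerator P(z) = -z^2 + 2*z - 1 at each one:
  P(-2*I) = 3 - 4*I ≠ 0, so z = -2*I is a (simple) pole.
  P(1) = 0, so the factor (z - 1) cancels and z = 1 is only a removable singularity, not a pole.

Poles of f: {-2*I}

Final answer: {-2*I}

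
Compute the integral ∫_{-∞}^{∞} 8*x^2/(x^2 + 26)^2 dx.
Let f(z) = 8*z^2/(z^2 + 26)^2. The denominator has no real zeros and deg Q - deg P = 2 ≥ 2, so the integral of f over the upper semicircle |z| = R tends to 0 as R → ∞. Closing the contour in the upper half-plane,
  ∫_{-∞}^{∞} f(x) dx = 2πi · Σ Res(f, z_k)  over the poles with Im z_k > 0.

Zeros of the denominator: z^2 + 26 = 0 gives z = ±sqrt(26)*I.
Upper half-plane: z = sqrt(26)*I (a pole of order 2).

Write f(z) = g(z)/(z - sqrt(26)*I)^2 with g(z) = 8*z^2/(z + sqrt(26)*I)^2. For a double pole, Res(f, z₀) = g'(z₀):
  g'(z) = 16*sqrt(26)*I*z/(z + sqrt(26)*I)^3
  Res(f, sqrt(26)*I) = g'(sqrt(26)*I) = -sqrt(26)*I/13

∫_{-∞}^{∞} f(x) dx = 2πi · (-sqrt(26)*I/13) = 2*sqrt(26)*pi/13

Final answer: 2*sqrt(26)*pi/13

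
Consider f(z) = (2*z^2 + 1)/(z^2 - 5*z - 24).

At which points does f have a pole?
The singularities of f are the zeros of the denominator. Factoring,
  z^2 - 5*z - 24 = (z - 8)*(z + 3)
so the candidates are z = 8, z = -3.

Check the numerator P(z) = 2*z^2 + 1 at each one:
  P(8) = 129 ≠ 0, so z = 8 is a (simple) pole.
  P(-3) = 19 ≠ 0, so z = -3 is a (simple) pole.

Poles of f: {-3, 8}

Final answer: {-3, 8}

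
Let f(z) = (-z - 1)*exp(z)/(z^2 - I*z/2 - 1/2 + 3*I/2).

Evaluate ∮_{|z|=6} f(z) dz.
pi*(16/25 - 38*I/25)*exp(1 - I/2) + pi*(-16/25 - 12*I/25)*exp(-1 + I)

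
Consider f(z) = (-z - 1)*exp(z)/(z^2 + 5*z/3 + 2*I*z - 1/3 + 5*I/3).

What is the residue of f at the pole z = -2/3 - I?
(-1 + 3*I)*exp(-2/3 - I)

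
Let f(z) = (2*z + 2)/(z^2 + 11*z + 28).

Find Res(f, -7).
Write f(z) = P(z)/Q(z) with P(z) = 2*z + 2 and Q(z) = z^2 + 11*z + 28.
The denominator factors as Q(z) = (z + 7)*(z + 4), so z = -7 is a simple zero of Q and P is analytic there; z = -7 is therefore a simple pole and
  Res(f, z₀) = P(z₀)/Q'(z₀).

Q'(z) = 2*z + 11, so Q'(-7) = -3.
P(-7) = -12.

Res(f, -7) = (-12)/(-3) = 4

Final answer: 4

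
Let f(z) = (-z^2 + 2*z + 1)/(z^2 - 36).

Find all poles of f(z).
The singularities of f are the zeros of the denominator. Factoring,
  z^2 - 36 = (z + 6)*(z - 6)
so the candidates are z = -6, z = 6.

Check the numerator P(z) = -z^2 + 2*z + 1 at each one:
  P(-6) = -47 ≠ 0, so z = -6 is a (simple) pole.
  P(6) = -23 ≠ 0, so z = 6 is a (simple) pole.

Poles of f: {-6, 6}

Final answer: {-6, 6}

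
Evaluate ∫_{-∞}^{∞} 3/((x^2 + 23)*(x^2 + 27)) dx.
pi*(-23*sqrt(3) + 9*sqrt(23))/276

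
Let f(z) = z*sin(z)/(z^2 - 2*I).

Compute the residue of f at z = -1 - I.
Write f(z) = P(z)/Q(z) with P(z) = z*sin(z) and Q(z) = z^2 - 2*I.
The denominator factors as Q(z) = (z - 1 - I)*(z + 1 + I), so z = -1 - I is a simple zero of Q and P is analytic there; z = -1 - I is therefore a simple pole and
  Res(f, z₀) = P(z₀)/Q'(z₀).

Q'(z) = 2*z, so Q'(-1 - I) = -2 - 2*I.
P(-1 - I) = (1 + I)*sin(1 + I).

Res(f, -1 - I) = ((1 + I)*sin(1 + I))/(-2 - 2*I) = -sin(1 + I)/2

Final answer: -sin(1 + I)/2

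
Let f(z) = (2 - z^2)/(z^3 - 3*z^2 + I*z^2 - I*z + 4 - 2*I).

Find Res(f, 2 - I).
Write f(z) = P(z)/Q(z) with P(z) = 2 - z^2 and Q(z) = z^3 - 3*z^2 + I*z^2 - I*z + 4 - 2*I.
The denominator factors as Q(z) = (z - 2)*(z + 1)*(z - 2 + I), so z = 2 - I is a simple zero of Q and P is analytic there; z = 2 - I is therefore a simple pole and
  Res(f, z₀) = P(z₀)/Q'(z₀).

Q'(z) = 3*z^2 - 6*z + 2*I*z - I, so Q'(2 - I) = -1 - 3*I.
P(2 - I) = -1 + 4*I.

Res(f, 2 - I) = (-1 + 4*I)/(-1 - 3*I) = -11/10 - 7*I/10

Final answer: -11/10 - 7*I/10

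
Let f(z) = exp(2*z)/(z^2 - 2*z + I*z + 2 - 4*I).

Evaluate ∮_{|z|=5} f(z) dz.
By the residue theorem, ∮_C f(z) dz = 2πi · (sum of the residues of f at the poles inside |z| = 5).

The denominator factors as (z + 2*I)*(z - 2 - I), so the singularities of f are simple poles at z = -2*I, z = 2 + I.
  |-2*I|² = 4 < 25 = 5², so this pole is inside the contour.
  |2 + I|² = 5 < 25 = 5², so this pole is inside the contour.

With P(z) = exp(2*z) and Q(z) = z^2 - 2*z + I*z + 2 - 4*I, each pole is simple, so Res(f, z₀) = P(z₀)/Q'(z₀) with Q'(z) = 2*z - 2 + I.
  Res(f, -2*I) = P(-2*I)/Q'(-2*I) = (exp(-4*I))/(-2 - 3*I) = (-2/13 + 3*I/13)*exp(-4*I)
  Res(f, 2 + I) = P(2 + I)/Q'(2 + I) = (exp(4 + 2*I))/(2 + 3*I) = (2/13 - 3*I/13)*exp(4 + 2*I)

Sum of residues inside C: (-2/13 + 3*I/13)*exp(-4*I) + (2/13 - 3*I/13)*exp(4 + 2*I)
∮_C f(z) dz = 2πi · ((-2/13 + 3*I/13)*exp(-4*I) + (2/13 - 3*I/13)*exp(4 + 2*I)) = pi*(-6/13 - 4*I/13)*exp(-4*I) + pi*(6/13 + 4*I/13)*exp(4 + 2*I)

Final answer: pi*(-6/13 - 4*I/13)*exp(-4*I) + pi*(6/13 + 4*I/13)*exp(4 + 2*I)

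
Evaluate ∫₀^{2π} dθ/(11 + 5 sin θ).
sqrt(6)*pi/12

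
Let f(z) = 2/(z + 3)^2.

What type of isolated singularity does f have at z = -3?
Write f(z) = g(z)/(z + 3)^2 with g(z) = 2.
g is entire and g(-3) = 2 ≠ 0, so no factor of (z + 3) cancels: the Laurent expansion of f about z = -3 starts at the power -2, i.e. lim_{z→z₀} (z - z₀)^2 f(z) = 2 is finite and nonzero.
So z = -3 is a pole of order 2.

Final answer: pole of order 2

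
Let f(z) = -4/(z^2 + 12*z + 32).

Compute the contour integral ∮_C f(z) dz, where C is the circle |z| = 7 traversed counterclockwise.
By the residue theorem, ∮_C f(z) dz = 2πi · (sum of the residues of f at the poles inside |z| = 7).

The denominator factors as (z + 8)*(z + 4), so the singularities of f are simple poles at z = -8, z = -4.
  |-8|² = 64 > 49 = 7², so this pole is outside the contour.
  |-4|² = 16 < 49 = 7², so this pole is inside the contour.

With P(z) = -4 and Q(z) = z^2 + 12*z + 32, each pole is simple, so Res(f, z₀) = P(z₀)/Q'(z₀) with Q'(z) = 2*z + 12.
  Res(f, -4) = P(-4)/Q'(-4) = (-4)/(4) = -1

∮_C f(z) dz = 2πi · (-1) = -2*I*pi

Final answer: -2*I*pi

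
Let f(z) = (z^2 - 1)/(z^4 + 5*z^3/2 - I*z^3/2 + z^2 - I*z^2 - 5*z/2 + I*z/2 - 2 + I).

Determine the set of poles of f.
The singularities of f are the zeros of the denominator. Factoring,
  z^4 + 5*z^3/2 - I*z^3/2 + z^2 - I*z^2 - 5*z/2 + I*z/2 - 2 + I = (z - 1)*(z + 3/2 + I/2)*(z + 1 - I)*(z + 1)
so the candidates are z = 1, z = -3/2 - I/2, z = -1 + I, z = -1.

Check the numerator P(z) = z^2 - 1 at each one:
  P(1) = 0, so the factor (z - 1) cancels and z = 1 is only a removable singularity, not a pole.
  P(-3/2 - I/2) = 1 + 3*I/2 ≠ 0, so z = -3/2 - I/2 is a (simple) pole.
  P(-1 + I) = -1 - 2*I ≠ 0, so z = -1 + I is a (simple) pole.
  P(-1) = 0, so the factor (z + 1) cancels and z = -1 is only a removable singularity, not a pole.

Poles of f: {-3/2 - I/2, -1 + I}

Final answer: {-3/2 - I/2, -1 + I}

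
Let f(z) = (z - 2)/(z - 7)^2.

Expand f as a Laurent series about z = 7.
Put w = z - (7), i.e. z = w + 7. The denominator is w^2, so it suffices to rewrite the numerator in powers of w.

P(z) = z - 2
P(w + 7) = 5 + w

Dividing each term by w^2:
  f = 5/w^2 + 1/w

Substituting back w = z - 7:
  f(z) = 5/(z - 7)^2 + 1/(z - 7)

The series is finite because the numerator is a polynomial; the negative powers form the principal part, and the coefficient of 1/(z - 7) gives Res(f, 7) = 1.

Final answer: 5/(z - 7)^2 + 1/(z - 7)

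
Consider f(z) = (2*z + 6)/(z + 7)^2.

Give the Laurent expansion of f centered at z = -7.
Put w = z - (-7), i.e. z = w - 7. The denominator is w^2, so it suffices to rewrite the numerator in powers of w.

P(z) = 2*z + 6
P(w - 7) = -8 + 2*w

Dividing each term by w^2:
  f = -8/w^2 + 2/w

Substituting back w = z + 7:
  f(z) = -8/(z + 7)^2 + 2/(z + 7)

The series is finite because the numerator is a polynomial; the negative powers form the principal part, and the coefficient of 1/(z + 7) gives Res(f, -7) = 2.

Final answer: -8/(z + 7)^2 + 2/(z + 7)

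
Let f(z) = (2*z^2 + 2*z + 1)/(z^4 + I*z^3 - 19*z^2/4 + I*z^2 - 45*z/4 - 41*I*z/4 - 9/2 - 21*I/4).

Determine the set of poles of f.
The singularities of f are the zeros of the denominator. Factoring,
  z^4 + I*z^3 - 19*z^2/4 + I*z^2 - 45*z/4 - 41*I*z/4 - 9/2 - 21*I/4 = (z - 3)*(z + 2 - I)*(z + 1/2 + 2*I)*(z + 1/2)
so the candidates are z = 3, z = -2 + I, z = -1/2 - 2*I, z = -1/2.

Check the numerator P(z) = 2*z^2 + 2*z + 1 at each one:
  P(3) = 25 ≠ 0, so z = 3 is a (simple) pole.
  P(-2 + I) = 3 - 6*I ≠ 0, so z = -2 + I is a (simple) pole.
  P(-1/2 - 2*I) = -15/2 ≠ 0, so z = -1/2 - 2*I is a (simple) pole.
  P(-1/2) = 1/2 ≠ 0, so z = -1/2 is a (simple) pole.

Poles of f: {-2 + I, -1/2 - 2*I, -1/2, 3}

Final answer: {-2 + I, -1/2 - 2*I, -1/2, 3}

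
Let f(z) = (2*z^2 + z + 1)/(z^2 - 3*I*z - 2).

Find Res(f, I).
Write f(z) = P(z)/Q(z) with P(z) = 2*z^2 + z + 1 and Q(z) = z^2 - 3*I*z - 2.
The denominator factors as Q(z) = (z - I)*(z - 2*I), so z = I is a simple zero of Q and P is analytic there; z = I is therefore a simple pole and
  Res(f, z₀) = P(z₀)/Q'(z₀).

Q'(z) = 2*z - 3*I, so Q'(I) = -I.
P(I) = -1 + I.

Res(f, I) = (-1 + I)/(-I) = -1 - I

Final answer: -1 - I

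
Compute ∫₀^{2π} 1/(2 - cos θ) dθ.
Call the integral J. The integrand is 2π-periodic and we integrate over a full period, so shifting θ does not change the value (θ → θ + π flips the sign of the trig term). Hence
  J = ∫₀^{2π} dθ/(2 + cos θ).
Put z = e^{iθ}: then cos θ = (z + 1/z)/2, dθ = dz/(iz), and z runs once counterclockwise around |z| = 1:
  J = ∮_{|z|=1} 1/(2 + (z + 1/z)/2) · dz/(iz) = (2/i) ∮_{|z|=1} dz/(z^2 + 4*z + 1).
The roots of z^2 + 4*z + 1 are z = (-2 ± sqrt(2^2 - 1^2)), with sqrt(3) = sqrt(3); their product is 1, so only z₊ = -2 + sqrt(3) lies inside the unit circle (z₋ = -2 - sqrt(3) lies outside).
z₊ is a simple zero of q(z) = z^2 + 4*z + 1, so Res(1/q, z₊) = 1/q'(z₊) with q'(z) = 2*z + 4; and q'(z₊) = (z₊ - z₋) = 2*sqrt(3).
Therefore J = (2/i) · 2πi · 1/(2*sqrt(3)) = 2*pi/(sqrt(3)) = 2*sqrt(3)*pi/3

Final answer: 2*sqrt(3)*pi/3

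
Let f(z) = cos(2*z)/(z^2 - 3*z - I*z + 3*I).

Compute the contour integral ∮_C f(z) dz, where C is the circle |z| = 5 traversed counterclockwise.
pi*(1/5 - 3*I/5)*cosh(2) + pi*(-1/5 + 3*I/5)*cos(6)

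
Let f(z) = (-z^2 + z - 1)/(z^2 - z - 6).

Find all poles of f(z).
The singularities of f are the zeros of the denominator. Factoring,
  z^2 - z - 6 = (z + 2)*(z - 3)
so the candidates are z = -2, z = 3.

Check the numerator P(z) = -z^2 + z - 1 at each one:
  P(-2) = -7 ≠ 0, so z = -2 is a (simple) pole.
  P(3) = -7 ≠ 0, so z = 3 is a (simple) pole.

Poles of f: {-2, 3}

Final answer: {-2, 3}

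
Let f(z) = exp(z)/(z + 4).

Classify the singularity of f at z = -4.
Write f(z) = g(z)/(z + 4) with g(z) = exp(z).
g is entire and g(-4) = exp(-4) ≠ 0, so no factor of (z + 4) cancels: the Laurent expansion of f about z = -4 starts at the power -1, i.e. lim_{z→z₀} (z - z₀) f(z) = exp(-4) is finite and nonzero.
So z = -4 is a pole of order 1.

Final answer: pole of order 1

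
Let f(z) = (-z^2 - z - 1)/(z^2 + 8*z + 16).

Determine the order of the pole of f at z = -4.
2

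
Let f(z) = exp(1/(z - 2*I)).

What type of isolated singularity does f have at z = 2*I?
Let u = z - 2*I. Then
  e^(1/u) = Σ_{k≥0} (1)^k/(k!·u^k) = 1 + 1/u + 1/(2*u^2) + 1/(6*u^3) + ...
which has infinitely many negative powers of u, so exp(1/(z - 2*I)) has an essential singularity at z = 2*I.
So the singularity is essential.

Final answer: essential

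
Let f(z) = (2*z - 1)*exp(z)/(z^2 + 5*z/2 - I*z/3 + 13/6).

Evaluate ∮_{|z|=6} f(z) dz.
By the residue theorem, ∮_C f(z) dz = 2πi · (sum of the residues of f at the poles inside |z| = 6).

The denominator factors as (z + 1 + 2*I/3)*(z + 3/2 - I), so the singularities of f are simple poles at z = -1 - 2*I/3, z = -3/2 + I.
  |-1 - 2*I/3|² = 13/9 < 36 = 6², so this pole is inside the contour.
  |-3/2 + I|² = 13/4 < 36 = 6², so this pole is inside the contour.

With P(z) = (2*z - 1)*exp(z) and Q(z) = z^2 + 5*z/2 - I*z/3 + 13/6, each pole is simple, so Res(f, z₀) = P(z₀)/Q'(z₀) with Q'(z) = 2*z + 5/2 - I/3.
  Res(f, -1 - 2*I/3) = P(-1 - 2*I/3)/Q'(-1 - 2*I/3) = ((-3 - 4*I/3)*exp(-1 - 2*I/3))/(1/2 - 5*I/3) = (26/109 - 204*I/109)*exp(-1 - 2*I/3)
  Res(f, -3/2 + I) = P(-3/2 + I)/Q'(-3/2 + I) = ((-4 + 2*I)*exp(-3/2 + I))/(-1/2 + 5*I/3) = (192/109 + 204*I/109)*exp(-3/2 + I)

Sum of residues inside C: (26/109 - 204*I/109)*exp(-1 - 2*I/3) + (192/109 + 204*I/109)*exp(-3/2 + I)
∮_C f(z) dz = 2πi · ((26/109 - 204*I/109)*exp(-1 - 2*I/3) + (192/109 + 204*I/109)*exp(-3/2 + I)) = pi*(408/109 + 52*I/109)*exp(-1 - 2*I/3) + pi*(-408/109 + 384*I/109)*exp(-3/2 + I)

Final answer: pi*(408/109 + 52*I/109)*exp(-1 - 2*I/3) + pi*(-408/109 + 384*I/109)*exp(-3/2 + I)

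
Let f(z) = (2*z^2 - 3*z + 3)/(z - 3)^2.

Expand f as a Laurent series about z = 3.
Put w = z - (3), i.e. z = w + 3. The denominator is w^2, so it suffices to rewrite the numerator in powers of w.

P(z) = 2*z^2 - 3*z + 3
P(w + 3) = 12 + 9*w + 2*w^2

Dividing each term by w^2:
  f = 12/w^2 + 9/w + 2

Substituting back w = z - 3:
  f(z) = 12/(z - 3)^2 + 9/(z - 3) + 2

The series is finite because the numerator is a polynomial; the negative powers form the principal part, and the coefficient of 1/(z - 3) gives Res(f, 3) = 9.

Final answer: 12/(z - 3)^2 + 9/(z - 3) + 2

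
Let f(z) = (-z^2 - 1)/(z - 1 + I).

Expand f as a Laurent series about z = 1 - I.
(-1 + 2*I)/(z - 1 + I) - 2 + 2*I - (z - 1 + I)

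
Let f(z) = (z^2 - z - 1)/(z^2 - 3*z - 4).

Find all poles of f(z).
The singularities of f are the zeros of the denominator. Factoring,
  z^2 - 3*z - 4 = (z - 4)*(z + 1)
so the candidates are z = 4, z = -1.

Check the numerator P(z) = z^2 - z - 1 at each one:
  P(4) = 11 ≠ 0, so z = 4 is a (simple) pole.
  P(-1) = 1 ≠ 0, so z = -1 is a (simple) pole.

Poles of f: {-1, 4}

Final answer: {-1, 4}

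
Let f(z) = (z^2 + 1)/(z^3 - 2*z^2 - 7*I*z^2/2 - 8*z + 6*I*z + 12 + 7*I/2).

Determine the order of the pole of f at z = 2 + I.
Factor the denominator:
  z^3 - 2*z^2 - 7*I*z^2/2 - 8*z + 6*I*z + 12 + 7*I/2 = (z - 2 - I)^2*(z + 2 - 3*I/2)

The numerator P(z) = z^2 + 1 has P(2 + I) = 4 + 4*I ≠ 0, so no factor of (z - 2 - I) cancels.
Near z = 2 + I we can therefore write f(z) = g(z)/(z - 2 - I)^2 with g analytic at 2 + I and g(2 + I) ≠ 0 (g is the numerator divided by the remaining denominator factors).

Hence z = 2 + I is a pole of order 2.

Final answer: 2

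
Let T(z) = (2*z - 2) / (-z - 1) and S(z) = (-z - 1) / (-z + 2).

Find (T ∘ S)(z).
-6/(2*z - 1)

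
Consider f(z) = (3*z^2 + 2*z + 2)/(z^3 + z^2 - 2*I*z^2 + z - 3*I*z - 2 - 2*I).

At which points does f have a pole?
{-1 - I, I, 2*I}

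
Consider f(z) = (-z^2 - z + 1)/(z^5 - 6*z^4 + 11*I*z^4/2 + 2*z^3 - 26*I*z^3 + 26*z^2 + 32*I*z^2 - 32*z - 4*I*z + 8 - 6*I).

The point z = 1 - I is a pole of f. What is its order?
Factor the denominator:
  z^5 - 6*z^4 + 11*I*z^4/2 + 2*z^3 - 26*I*z^3 + 26*z^2 + 32*I*z^2 - 32*z - 4*I*z + 8 - 6*I = (z - 1 + I)^4*(z - 2 + 3*I/2)

The numerator P(z) = -z^2 - z + 1 has P(1 - I) = 3*I ≠ 0, so no factor of (z - 1 + I) cancels.
Near z = 1 - I we can therefore write f(z) = g(z)/(z - 1 + I)^4 with g analytic at 1 - I and g(1 - I) ≠ 0 (g is the numerator divided by the remaining denominator factors).

Hence z = 1 - I is a pole of order 4.

Final answer: 4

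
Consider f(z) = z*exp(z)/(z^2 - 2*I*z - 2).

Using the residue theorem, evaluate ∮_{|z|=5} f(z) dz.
By the residue theorem, ∮_C f(z) dz = 2πi · (sum of the residues of f at the poles inside |z| = 5).

The denominator factors as (z - 1 - I)*(z + 1 - I), so the singularities of f are simple poles at z = 1 + I, z = -1 + I.
  |1 + I|² = 2 < 25 = 5², so this pole is inside the contour.
  |-1 + I|² = 2 < 25 = 5², so this pole is inside the contour.

With P(z) = z*exp(z) and Q(z) = z^2 - 2*I*z - 2, each pole is simple, so Res(f, z₀) = P(z₀)/Q'(z₀) with Q'(z) = 2*z - 2*I.
  Res(f, 1 + I) = P(1 + I)/Q'(1 + I) = ((1 + I)*exp(1 + I))/(2) = (1/2 + I/2)*exp(1 + I)
  Res(f, -1 + I) = P(-1 + I)/Q'(-1 + I) = ((-1 + I)*exp(-1 + I))/(-2) = (1/2 - I/2)*exp(-1 + I)

Sum of residues inside C: (1/2 - I/2)*exp(-1 + I) + (1/2 + I/2)*exp(1 + I)
∮_C f(z) dz = 2πi · ((1/2 - I/2)*exp(-1 + I) + (1/2 + I/2)*exp(1 + I)) = pi*(-1 + I)*exp(1 + I) + pi*(1 + I)*exp(-1 + I)

Final answer: pi*(-1 + I)*exp(1 + I) + pi*(1 + I)*exp(-1 + I)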